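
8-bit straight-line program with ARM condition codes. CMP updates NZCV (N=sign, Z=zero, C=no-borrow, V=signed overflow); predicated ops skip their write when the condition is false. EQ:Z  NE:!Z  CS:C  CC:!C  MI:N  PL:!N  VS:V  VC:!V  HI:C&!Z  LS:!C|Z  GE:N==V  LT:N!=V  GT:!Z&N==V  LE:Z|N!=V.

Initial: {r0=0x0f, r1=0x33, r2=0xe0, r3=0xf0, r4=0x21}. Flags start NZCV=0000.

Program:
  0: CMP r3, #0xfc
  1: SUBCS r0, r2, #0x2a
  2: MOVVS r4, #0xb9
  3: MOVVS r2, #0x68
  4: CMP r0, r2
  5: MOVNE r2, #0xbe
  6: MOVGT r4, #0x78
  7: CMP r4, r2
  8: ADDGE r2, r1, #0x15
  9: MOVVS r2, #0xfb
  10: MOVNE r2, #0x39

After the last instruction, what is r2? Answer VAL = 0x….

[0] flags=1000 → (cmp)
[1] flags=1000 CS?F → skip
[2] flags=1000 VS?F → skip
[3] flags=1000 VS?F → skip
[4] flags=0000 → (cmp)
[5] flags=0000 NE?T → r2=0xbe
[6] flags=0000 GT?T → r4=0x78
[7] flags=1001 → (cmp)
[8] flags=1001 GE?T → r2=0x48
[9] flags=1001 VS?T → r2=0xfb
[10] flags=1001 NE?T → r2=0x39

VAL = 0x39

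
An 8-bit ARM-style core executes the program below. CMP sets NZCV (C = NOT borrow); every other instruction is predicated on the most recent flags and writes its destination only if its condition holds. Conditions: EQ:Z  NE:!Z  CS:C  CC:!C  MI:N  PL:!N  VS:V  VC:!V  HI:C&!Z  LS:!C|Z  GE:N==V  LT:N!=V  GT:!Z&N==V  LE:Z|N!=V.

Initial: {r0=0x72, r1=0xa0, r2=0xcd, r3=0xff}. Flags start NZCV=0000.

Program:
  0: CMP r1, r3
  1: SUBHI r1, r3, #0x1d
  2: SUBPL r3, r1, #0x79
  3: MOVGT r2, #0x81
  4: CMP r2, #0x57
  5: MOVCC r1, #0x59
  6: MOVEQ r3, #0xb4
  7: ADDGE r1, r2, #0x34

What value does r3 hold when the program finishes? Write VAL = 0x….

0: ✓ CMP  NZCV=1000
1: · SUBHI
2: · SUBPL
3: · MOVGT
4: ✓ CMP  NZCV=0011
5: · MOVCC
6: · MOVEQ
7: · ADDGE

VAL = 0xff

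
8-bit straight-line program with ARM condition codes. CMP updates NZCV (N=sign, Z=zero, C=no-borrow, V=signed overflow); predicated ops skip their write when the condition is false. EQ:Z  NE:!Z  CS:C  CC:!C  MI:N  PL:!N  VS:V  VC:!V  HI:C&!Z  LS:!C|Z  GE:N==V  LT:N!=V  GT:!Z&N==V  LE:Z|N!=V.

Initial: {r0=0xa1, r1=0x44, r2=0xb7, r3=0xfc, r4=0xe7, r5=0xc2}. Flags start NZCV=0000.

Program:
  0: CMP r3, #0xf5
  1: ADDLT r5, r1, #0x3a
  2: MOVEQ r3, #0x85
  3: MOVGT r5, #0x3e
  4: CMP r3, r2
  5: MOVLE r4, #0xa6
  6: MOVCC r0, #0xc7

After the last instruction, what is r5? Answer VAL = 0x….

0: ✓ CMP  NZCV=0010
1: · ADDLT
2: · MOVEQ
3: ✓ MOVGT  r5←0x3e
4: ✓ CMP  NZCV=0010
5: · MOVLE
6: · MOVCC

VAL = 0x3e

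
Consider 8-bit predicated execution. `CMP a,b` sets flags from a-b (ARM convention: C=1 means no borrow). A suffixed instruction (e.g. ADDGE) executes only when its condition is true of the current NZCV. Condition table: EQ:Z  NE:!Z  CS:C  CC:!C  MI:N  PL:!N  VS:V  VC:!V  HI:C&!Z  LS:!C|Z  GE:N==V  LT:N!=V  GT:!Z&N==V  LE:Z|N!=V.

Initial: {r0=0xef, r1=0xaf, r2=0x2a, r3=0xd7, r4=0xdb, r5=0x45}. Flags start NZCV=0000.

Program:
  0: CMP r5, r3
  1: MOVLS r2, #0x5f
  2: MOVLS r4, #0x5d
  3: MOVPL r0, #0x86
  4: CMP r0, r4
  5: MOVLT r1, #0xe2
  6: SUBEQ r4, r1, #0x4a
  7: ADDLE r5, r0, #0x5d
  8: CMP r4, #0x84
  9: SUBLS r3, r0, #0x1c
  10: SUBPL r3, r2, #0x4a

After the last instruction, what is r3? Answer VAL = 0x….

VAL = 0x6a

[0] flags=0000 → (cmp)
[1] flags=0000 LS?T → r2=0x5f
[2] flags=0000 LS?T → r4=0x5d
[3] flags=0000 PL?T → r0=0x86
[4] flags=0011 → (cmp)
[5] flags=0011 LT?T → r1=0xe2
[6] flags=0011 EQ?F → skip
[7] flags=0011 LE?T → r5=0xe3
[8] flags=1001 → (cmp)
[9] flags=1001 LS?T → r3=0x6a
[10] flags=1001 PL?F → skip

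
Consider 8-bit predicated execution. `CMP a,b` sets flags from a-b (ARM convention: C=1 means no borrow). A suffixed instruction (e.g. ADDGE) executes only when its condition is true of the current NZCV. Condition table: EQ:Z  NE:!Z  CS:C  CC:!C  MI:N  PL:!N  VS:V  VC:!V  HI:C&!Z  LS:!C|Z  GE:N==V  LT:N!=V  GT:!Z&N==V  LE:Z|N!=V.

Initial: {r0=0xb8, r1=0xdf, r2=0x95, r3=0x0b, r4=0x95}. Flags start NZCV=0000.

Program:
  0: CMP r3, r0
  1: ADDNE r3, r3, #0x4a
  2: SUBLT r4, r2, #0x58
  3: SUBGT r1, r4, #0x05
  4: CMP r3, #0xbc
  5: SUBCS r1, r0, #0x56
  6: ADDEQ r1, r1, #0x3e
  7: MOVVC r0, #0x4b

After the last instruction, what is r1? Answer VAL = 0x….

0: ✓ CMP  NZCV=0000
1: ✓ ADDNE  r3←0x55
2: · SUBLT
3: ✓ SUBGT  r1←0x90
4: ✓ CMP  NZCV=1001
5: · SUBCS
6: · ADDEQ
7: · MOVVC

VAL = 0x90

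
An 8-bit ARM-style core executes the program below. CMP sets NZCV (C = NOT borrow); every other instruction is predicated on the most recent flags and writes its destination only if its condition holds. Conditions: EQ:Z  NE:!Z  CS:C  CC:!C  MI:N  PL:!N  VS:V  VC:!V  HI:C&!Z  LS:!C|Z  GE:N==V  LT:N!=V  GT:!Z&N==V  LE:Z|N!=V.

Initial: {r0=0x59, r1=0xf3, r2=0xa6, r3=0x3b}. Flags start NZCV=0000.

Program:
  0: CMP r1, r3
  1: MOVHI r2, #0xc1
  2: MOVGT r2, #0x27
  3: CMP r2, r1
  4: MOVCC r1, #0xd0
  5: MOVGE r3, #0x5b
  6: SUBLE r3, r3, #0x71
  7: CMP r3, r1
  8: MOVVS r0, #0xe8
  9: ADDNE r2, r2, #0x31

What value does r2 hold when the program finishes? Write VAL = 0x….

VAL = 0xf2

0: ✓ CMP  NZCV=1010
1: ✓ MOVHI  r2←0xc1
2: · MOVGT
3: ✓ CMP  NZCV=1000
4: ✓ MOVCC  r1←0xd0
5: · MOVGE
6: ✓ SUBLE  r3←0xca
7: ✓ CMP  NZCV=1000
8: · MOVVS
9: ✓ ADDNE  r2←0xf2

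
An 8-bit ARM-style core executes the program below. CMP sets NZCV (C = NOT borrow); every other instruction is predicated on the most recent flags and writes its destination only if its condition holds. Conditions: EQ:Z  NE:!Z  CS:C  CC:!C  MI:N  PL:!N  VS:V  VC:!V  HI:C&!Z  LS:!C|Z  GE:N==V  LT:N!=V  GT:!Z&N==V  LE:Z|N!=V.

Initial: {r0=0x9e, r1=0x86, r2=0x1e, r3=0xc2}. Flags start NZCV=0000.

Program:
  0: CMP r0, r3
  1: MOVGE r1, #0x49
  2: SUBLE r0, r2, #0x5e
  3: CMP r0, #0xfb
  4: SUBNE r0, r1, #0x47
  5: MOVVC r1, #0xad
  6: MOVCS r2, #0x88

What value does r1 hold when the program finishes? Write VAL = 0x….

VAL = 0xad

0: ✓ CMP  NZCV=1000
1: · MOVGE
2: ✓ SUBLE  r0←0xc0
3: ✓ CMP  NZCV=1000
4: ✓ SUBNE  r0←0x3f
5: ✓ MOVVC  r1←0xad
6: · MOVCS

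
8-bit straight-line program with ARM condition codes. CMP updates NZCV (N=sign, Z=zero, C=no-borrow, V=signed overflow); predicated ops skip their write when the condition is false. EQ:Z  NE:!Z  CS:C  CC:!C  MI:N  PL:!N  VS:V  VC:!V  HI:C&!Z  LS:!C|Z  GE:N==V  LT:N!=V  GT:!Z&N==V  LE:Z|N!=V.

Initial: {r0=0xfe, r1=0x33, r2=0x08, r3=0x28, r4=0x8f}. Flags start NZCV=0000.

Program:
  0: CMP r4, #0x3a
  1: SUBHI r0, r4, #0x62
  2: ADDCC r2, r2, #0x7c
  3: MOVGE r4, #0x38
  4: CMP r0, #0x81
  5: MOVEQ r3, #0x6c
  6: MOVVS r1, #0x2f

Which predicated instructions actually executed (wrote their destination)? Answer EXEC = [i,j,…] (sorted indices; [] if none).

0: ✓ CMP  NZCV=0011
1: ✓ SUBHI  r0←0x2d
2: · ADDCC
3: · MOVGE
4: ✓ CMP  NZCV=1001
5: · MOVEQ
6: ✓ MOVVS  r1←0x2f

EXEC = [1,6]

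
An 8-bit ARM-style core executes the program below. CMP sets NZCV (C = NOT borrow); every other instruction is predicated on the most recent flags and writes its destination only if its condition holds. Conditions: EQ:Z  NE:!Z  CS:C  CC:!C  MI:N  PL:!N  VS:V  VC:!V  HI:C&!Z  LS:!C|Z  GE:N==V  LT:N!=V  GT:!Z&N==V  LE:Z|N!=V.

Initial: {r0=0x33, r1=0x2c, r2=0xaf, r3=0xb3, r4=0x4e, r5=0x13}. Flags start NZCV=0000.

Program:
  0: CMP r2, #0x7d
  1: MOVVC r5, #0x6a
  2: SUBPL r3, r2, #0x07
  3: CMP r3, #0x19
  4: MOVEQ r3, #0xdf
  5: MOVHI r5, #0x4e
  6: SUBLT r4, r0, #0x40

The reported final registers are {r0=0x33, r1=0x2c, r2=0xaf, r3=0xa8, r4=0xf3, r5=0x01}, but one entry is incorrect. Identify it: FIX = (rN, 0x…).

[0] flags=0011 → (cmp)
[1] flags=0011 VC?F → skip
[2] flags=0011 PL?T → r3=0xa8
[3] flags=1010 → (cmp)
[4] flags=1010 EQ?F → skip
[5] flags=1010 HI?T → r5=0x4e
[6] flags=1010 LT?T → r4=0xf3

FIX = (r5, 0x4e)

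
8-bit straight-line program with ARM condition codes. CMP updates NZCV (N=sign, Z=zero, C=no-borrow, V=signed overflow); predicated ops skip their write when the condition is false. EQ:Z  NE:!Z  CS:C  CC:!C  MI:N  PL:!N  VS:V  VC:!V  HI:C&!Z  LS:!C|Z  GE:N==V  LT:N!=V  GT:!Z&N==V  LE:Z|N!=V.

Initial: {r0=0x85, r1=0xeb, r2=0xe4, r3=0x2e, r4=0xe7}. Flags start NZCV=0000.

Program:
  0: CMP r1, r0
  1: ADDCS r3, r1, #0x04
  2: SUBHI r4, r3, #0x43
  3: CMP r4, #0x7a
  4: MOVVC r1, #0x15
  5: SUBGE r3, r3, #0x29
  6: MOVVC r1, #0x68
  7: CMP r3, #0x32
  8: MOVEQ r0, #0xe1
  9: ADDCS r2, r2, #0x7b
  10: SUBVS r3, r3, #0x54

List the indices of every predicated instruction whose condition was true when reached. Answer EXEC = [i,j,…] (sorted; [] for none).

[0] flags=0010 → (cmp)
[1] flags=0010 CS?T → r3=0xef
[2] flags=0010 HI?T → r4=0xac
[3] flags=0011 → (cmp)
[4] flags=0011 VC?F → skip
[5] flags=0011 GE?F → skip
[6] flags=0011 VC?F → skip
[7] flags=1010 → (cmp)
[8] flags=1010 EQ?F → skip
[9] flags=1010 CS?T → r2=0x5f
[10] flags=1010 VS?F → skip

EXEC = [1,2,9]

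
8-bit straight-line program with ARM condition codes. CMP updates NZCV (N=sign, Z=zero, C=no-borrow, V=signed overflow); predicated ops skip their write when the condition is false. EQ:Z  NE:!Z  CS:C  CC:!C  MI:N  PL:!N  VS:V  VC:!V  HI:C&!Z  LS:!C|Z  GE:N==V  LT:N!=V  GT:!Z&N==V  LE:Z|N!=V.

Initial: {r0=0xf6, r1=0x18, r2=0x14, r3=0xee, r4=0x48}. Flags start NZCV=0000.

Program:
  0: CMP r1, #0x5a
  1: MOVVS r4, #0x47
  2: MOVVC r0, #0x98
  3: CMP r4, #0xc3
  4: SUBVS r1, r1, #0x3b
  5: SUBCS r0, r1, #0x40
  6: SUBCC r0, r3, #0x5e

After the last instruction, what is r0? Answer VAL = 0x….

[0] flags=1000 → (cmp)
[1] flags=1000 VS?F → skip
[2] flags=1000 VC?T → r0=0x98
[3] flags=1001 → (cmp)
[4] flags=1001 VS?T → r1=0xdd
[5] flags=1001 CS?F → skip
[6] flags=1001 CC?T → r0=0x90

VAL = 0x90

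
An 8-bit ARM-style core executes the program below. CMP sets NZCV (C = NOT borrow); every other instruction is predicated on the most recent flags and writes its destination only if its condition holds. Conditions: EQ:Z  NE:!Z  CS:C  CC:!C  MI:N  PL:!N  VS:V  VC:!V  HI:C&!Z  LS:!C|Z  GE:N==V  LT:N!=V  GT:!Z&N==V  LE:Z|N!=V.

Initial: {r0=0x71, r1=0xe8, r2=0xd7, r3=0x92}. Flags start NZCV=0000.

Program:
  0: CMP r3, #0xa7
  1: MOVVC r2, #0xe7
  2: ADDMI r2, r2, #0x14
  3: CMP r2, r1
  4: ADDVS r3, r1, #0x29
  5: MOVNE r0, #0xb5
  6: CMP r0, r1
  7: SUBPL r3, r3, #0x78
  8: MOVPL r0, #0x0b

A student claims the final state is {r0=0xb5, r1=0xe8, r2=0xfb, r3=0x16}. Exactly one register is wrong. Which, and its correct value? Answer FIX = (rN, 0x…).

0: ✓ CMP  NZCV=1000
1: ✓ MOVVC  r2←0xe7
2: ✓ ADDMI  r2←0xfb
3: ✓ CMP  NZCV=0010
4: · ADDVS
5: ✓ MOVNE  r0←0xb5
6: ✓ CMP  NZCV=1000
7: · SUBPL
8: · MOVPL

FIX = (r3, 0x92)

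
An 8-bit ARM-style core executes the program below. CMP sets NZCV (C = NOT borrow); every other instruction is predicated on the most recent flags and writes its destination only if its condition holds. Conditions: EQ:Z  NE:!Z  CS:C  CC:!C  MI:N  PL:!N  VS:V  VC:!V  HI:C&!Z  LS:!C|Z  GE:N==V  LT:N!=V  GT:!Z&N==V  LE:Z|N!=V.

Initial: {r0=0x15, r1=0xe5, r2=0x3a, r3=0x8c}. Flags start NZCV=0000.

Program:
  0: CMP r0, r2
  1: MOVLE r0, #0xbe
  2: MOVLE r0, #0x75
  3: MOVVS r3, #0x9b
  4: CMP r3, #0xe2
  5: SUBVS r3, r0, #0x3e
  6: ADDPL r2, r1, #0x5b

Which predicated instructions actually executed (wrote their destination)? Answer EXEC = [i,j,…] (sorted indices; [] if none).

EXEC = [1,2]

[0] flags=1000 → (cmp)
[1] flags=1000 LE?T → r0=0xbe
[2] flags=1000 LE?T → r0=0x75
[3] flags=1000 VS?F → skip
[4] flags=1000 → (cmp)
[5] flags=1000 VS?F → skip
[6] flags=1000 PL?F → skip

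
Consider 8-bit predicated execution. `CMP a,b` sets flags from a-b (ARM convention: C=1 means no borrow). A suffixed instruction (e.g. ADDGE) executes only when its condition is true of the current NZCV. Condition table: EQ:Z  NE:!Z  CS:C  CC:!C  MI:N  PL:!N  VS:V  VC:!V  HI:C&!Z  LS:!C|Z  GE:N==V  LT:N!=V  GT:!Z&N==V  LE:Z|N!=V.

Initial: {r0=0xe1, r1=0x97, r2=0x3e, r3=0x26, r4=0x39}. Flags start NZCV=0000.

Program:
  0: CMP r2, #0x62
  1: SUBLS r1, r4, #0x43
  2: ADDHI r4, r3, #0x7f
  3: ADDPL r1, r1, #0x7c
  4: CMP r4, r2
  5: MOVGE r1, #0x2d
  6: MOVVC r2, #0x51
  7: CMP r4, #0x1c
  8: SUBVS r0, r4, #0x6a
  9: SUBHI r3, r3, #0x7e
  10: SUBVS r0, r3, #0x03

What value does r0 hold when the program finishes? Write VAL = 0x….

0: ✓ CMP  NZCV=1000
1: ✓ SUBLS  r1←0xf6
2: · ADDHI
3: · ADDPL
4: ✓ CMP  NZCV=1000
5: · MOVGE
6: ✓ MOVVC  r2←0x51
7: ✓ CMP  NZCV=0010
8: · SUBVS
9: ✓ SUBHI  r3←0xa8
10: · SUBVS

VAL = 0xe1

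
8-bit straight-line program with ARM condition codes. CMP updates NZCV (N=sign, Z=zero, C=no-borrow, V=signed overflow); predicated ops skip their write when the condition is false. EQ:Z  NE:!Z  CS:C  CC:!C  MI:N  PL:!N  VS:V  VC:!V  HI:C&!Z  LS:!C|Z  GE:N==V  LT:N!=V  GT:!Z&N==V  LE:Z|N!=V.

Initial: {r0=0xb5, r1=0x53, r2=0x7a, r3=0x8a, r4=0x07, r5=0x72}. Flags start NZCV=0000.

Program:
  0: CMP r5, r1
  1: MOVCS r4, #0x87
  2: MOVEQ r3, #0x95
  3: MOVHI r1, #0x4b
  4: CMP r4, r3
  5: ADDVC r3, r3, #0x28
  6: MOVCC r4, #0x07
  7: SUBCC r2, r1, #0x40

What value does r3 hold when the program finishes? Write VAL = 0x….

[0] flags=0010 → (cmp)
[1] flags=0010 CS?T → r4=0x87
[2] flags=0010 EQ?F → skip
[3] flags=0010 HI?T → r1=0x4b
[4] flags=1000 → (cmp)
[5] flags=1000 VC?T → r3=0xb2
[6] flags=1000 CC?T → r4=0x07
[7] flags=1000 CC?T → r2=0x0b

VAL = 0xb2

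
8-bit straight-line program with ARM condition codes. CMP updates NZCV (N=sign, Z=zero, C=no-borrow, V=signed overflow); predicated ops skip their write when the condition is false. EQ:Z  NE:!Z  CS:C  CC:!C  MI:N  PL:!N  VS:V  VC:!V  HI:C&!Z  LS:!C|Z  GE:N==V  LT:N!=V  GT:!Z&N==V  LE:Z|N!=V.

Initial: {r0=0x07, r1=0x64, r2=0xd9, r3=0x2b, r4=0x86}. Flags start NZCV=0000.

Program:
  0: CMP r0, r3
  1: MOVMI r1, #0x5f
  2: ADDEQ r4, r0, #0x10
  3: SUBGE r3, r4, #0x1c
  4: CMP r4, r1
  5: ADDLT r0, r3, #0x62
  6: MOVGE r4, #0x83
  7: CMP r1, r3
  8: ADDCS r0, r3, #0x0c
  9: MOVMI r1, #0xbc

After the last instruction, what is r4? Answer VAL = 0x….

VAL = 0x86

0: ✓ CMP  NZCV=1000
1: ✓ MOVMI  r1←0x5f
2: · ADDEQ
3: · SUBGE
4: ✓ CMP  NZCV=0011
5: ✓ ADDLT  r0←0x8d
6: · MOVGE
7: ✓ CMP  NZCV=0010
8: ✓ ADDCS  r0←0x37
9: · MOVMI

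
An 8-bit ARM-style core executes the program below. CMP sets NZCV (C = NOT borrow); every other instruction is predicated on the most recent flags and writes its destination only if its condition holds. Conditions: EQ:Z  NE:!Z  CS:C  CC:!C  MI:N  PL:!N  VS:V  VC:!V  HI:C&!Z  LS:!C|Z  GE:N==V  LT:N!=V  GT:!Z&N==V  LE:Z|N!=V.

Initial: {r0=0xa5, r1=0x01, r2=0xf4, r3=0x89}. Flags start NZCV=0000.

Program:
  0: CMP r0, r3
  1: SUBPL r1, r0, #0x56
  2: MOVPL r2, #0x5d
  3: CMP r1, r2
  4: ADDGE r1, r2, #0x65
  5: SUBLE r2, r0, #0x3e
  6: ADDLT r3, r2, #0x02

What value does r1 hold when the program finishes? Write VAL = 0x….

VAL = 0x4f

[0] flags=0010 → (cmp)
[1] flags=0010 PL?T → r1=0x4f
[2] flags=0010 PL?T → r2=0x5d
[3] flags=1000 → (cmp)
[4] flags=1000 GE?F → skip
[5] flags=1000 LE?T → r2=0x67
[6] flags=1000 LT?T → r3=0x69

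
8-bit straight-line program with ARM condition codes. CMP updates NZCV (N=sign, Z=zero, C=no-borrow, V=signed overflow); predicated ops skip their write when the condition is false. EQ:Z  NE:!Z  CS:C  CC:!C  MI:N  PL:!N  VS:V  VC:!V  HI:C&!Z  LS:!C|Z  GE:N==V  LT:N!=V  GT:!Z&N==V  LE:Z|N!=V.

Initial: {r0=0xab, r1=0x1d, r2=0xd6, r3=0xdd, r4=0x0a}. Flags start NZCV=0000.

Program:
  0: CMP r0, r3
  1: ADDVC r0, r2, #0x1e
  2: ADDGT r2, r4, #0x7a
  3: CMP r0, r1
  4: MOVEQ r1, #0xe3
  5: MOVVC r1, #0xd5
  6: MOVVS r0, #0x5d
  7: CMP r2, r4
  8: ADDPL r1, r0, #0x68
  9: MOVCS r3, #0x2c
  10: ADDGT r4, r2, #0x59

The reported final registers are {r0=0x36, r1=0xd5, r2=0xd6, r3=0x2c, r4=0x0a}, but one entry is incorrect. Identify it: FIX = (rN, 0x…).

[0] flags=1000 → (cmp)
[1] flags=1000 VC?T → r0=0xf4
[2] flags=1000 GT?F → skip
[3] flags=1010 → (cmp)
[4] flags=1010 EQ?F → skip
[5] flags=1010 VC?T → r1=0xd5
[6] flags=1010 VS?F → skip
[7] flags=1010 → (cmp)
[8] flags=1010 PL?F → skip
[9] flags=1010 CS?T → r3=0x2c
[10] flags=1010 GT?F → skip

FIX = (r0, 0xf4)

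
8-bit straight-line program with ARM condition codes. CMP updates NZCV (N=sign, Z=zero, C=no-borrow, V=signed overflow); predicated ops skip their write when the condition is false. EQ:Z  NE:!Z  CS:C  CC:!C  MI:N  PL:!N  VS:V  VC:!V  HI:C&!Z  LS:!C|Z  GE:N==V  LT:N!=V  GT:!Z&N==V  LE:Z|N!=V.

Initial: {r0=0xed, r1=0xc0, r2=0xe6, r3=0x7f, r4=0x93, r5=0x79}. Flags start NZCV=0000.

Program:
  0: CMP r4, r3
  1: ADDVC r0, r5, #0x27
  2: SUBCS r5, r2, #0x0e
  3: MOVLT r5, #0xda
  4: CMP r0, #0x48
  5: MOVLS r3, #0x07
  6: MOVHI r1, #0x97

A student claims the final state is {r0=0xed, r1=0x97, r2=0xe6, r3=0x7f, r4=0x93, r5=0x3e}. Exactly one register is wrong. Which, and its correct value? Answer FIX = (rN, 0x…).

FIX = (r5, 0xda)

[0] flags=0011 → (cmp)
[1] flags=0011 VC?F → skip
[2] flags=0011 CS?T → r5=0xd8
[3] flags=0011 LT?T → r5=0xda
[4] flags=1010 → (cmp)
[5] flags=1010 LS?F → skip
[6] flags=1010 HI?T → r1=0x97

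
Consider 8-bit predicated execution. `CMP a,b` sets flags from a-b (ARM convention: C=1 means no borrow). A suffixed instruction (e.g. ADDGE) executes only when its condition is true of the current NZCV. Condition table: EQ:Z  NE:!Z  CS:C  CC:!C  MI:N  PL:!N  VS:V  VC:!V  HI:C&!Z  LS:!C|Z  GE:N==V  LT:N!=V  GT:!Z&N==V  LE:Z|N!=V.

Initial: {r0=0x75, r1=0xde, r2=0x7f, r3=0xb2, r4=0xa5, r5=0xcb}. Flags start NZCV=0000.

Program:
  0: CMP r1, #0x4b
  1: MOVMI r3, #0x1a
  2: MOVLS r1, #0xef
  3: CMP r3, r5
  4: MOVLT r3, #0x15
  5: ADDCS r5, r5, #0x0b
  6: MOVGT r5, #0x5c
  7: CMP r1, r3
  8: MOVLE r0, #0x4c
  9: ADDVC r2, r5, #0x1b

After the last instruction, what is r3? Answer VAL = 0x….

VAL = 0x1a

[0] flags=1010 → (cmp)
[1] flags=1010 MI?T → r3=0x1a
[2] flags=1010 LS?F → skip
[3] flags=0000 → (cmp)
[4] flags=0000 LT?F → skip
[5] flags=0000 CS?F → skip
[6] flags=0000 GT?T → r5=0x5c
[7] flags=1010 → (cmp)
[8] flags=1010 LE?T → r0=0x4c
[9] flags=1010 VC?T → r2=0x77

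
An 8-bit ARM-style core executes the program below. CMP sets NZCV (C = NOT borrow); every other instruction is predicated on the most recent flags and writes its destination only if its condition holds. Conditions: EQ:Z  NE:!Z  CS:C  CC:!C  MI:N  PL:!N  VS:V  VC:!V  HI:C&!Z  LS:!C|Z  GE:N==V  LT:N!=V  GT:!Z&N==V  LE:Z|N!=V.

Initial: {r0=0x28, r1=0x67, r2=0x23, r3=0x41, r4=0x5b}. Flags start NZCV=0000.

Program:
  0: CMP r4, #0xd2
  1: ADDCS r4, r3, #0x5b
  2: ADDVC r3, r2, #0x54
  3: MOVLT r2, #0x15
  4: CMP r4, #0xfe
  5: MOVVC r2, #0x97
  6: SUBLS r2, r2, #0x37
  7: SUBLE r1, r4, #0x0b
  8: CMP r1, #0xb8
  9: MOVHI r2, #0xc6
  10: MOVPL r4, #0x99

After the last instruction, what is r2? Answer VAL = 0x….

VAL = 0x60

[0] flags=1001 → (cmp)
[1] flags=1001 CS?F → skip
[2] flags=1001 VC?F → skip
[3] flags=1001 LT?F → skip
[4] flags=0000 → (cmp)
[5] flags=0000 VC?T → r2=0x97
[6] flags=0000 LS?T → r2=0x60
[7] flags=0000 LE?F → skip
[8] flags=1001 → (cmp)
[9] flags=1001 HI?F → skip
[10] flags=1001 PL?F → skip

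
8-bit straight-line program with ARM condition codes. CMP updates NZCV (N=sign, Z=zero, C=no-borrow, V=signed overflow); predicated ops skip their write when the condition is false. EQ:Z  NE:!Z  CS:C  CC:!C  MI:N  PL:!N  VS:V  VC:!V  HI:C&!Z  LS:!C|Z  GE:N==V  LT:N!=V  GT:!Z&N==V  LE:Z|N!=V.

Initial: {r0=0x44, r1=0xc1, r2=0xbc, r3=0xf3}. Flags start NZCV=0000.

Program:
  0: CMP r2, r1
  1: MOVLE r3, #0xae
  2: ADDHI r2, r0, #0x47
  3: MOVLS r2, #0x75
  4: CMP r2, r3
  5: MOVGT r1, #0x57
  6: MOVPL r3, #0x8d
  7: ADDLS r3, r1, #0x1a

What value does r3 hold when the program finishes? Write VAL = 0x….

VAL = 0x71

0: ✓ CMP  NZCV=1000
1: ✓ MOVLE  r3←0xae
2: · ADDHI
3: ✓ MOVLS  r2←0x75
4: ✓ CMP  NZCV=1001
5: ✓ MOVGT  r1←0x57
6: · MOVPL
7: ✓ ADDLS  r3←0x71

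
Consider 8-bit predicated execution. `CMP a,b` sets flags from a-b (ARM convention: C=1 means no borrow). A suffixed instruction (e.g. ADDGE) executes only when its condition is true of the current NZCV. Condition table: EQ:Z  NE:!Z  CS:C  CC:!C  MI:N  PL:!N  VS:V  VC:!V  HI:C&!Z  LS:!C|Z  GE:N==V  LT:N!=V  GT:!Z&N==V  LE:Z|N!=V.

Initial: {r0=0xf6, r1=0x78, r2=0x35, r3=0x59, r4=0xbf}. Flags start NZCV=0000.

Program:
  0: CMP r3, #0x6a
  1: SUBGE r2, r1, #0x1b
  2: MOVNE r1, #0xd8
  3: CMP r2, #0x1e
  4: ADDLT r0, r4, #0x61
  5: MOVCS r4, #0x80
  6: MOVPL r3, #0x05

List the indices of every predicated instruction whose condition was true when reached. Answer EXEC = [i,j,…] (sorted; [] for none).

0: ✓ CMP  NZCV=1000
1: · SUBGE
2: ✓ MOVNE  r1←0xd8
3: ✓ CMP  NZCV=0010
4: · ADDLT
5: ✓ MOVCS  r4←0x80
6: ✓ MOVPL  r3←0x05

EXEC = [2,5,6]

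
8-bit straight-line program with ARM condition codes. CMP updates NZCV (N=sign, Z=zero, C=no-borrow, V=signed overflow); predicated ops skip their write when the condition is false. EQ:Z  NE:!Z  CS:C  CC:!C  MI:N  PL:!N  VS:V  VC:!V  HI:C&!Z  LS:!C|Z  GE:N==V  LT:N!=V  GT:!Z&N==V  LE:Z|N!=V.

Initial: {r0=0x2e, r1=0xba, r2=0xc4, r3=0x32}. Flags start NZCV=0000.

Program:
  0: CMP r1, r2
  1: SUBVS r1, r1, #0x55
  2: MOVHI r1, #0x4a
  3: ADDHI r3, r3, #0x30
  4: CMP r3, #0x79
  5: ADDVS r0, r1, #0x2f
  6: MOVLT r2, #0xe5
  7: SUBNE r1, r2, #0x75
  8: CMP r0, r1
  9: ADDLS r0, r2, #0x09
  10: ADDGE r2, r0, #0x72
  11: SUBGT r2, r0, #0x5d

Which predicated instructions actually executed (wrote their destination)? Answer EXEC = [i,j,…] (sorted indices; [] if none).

EXEC = [6,7,9]

[0] flags=1000 → (cmp)
[1] flags=1000 VS?F → skip
[2] flags=1000 HI?F → skip
[3] flags=1000 HI?F → skip
[4] flags=1000 → (cmp)
[5] flags=1000 VS?F → skip
[6] flags=1000 LT?T → r2=0xe5
[7] flags=1000 NE?T → r1=0x70
[8] flags=1000 → (cmp)
[9] flags=1000 LS?T → r0=0xee
[10] flags=1000 GE?F → skip
[11] flags=1000 GT?F → skip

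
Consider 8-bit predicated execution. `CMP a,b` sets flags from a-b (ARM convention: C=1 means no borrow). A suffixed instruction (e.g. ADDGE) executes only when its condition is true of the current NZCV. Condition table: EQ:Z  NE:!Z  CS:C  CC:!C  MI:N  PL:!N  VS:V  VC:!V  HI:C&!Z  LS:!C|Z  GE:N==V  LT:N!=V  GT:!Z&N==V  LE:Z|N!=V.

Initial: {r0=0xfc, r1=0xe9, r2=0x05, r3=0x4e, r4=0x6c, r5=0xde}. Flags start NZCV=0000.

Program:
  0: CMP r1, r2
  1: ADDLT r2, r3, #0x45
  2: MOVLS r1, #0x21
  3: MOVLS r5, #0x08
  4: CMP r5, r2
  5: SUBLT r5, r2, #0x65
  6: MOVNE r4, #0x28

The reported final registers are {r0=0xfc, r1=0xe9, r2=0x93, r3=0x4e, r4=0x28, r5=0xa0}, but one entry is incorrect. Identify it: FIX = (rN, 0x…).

[0] flags=1010 → (cmp)
[1] flags=1010 LT?T → r2=0x93
[2] flags=1010 LS?F → skip
[3] flags=1010 LS?F → skip
[4] flags=0010 → (cmp)
[5] flags=0010 LT?F → skip
[6] flags=0010 NE?T → r4=0x28

FIX = (r5, 0xde)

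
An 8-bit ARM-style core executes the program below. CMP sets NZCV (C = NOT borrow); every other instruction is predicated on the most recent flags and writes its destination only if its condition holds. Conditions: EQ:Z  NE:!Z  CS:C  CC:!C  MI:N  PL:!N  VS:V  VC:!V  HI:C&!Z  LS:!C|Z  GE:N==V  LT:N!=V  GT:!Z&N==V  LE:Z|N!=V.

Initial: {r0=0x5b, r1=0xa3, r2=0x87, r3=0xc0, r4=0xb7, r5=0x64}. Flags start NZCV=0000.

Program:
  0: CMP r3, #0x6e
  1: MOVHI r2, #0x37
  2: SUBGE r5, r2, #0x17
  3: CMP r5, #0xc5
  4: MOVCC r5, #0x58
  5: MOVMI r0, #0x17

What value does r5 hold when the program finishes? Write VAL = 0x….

VAL = 0x58

0: ✓ CMP  NZCV=0011
1: ✓ MOVHI  r2←0x37
2: · SUBGE
3: ✓ CMP  NZCV=1001
4: ✓ MOVCC  r5←0x58
5: ✓ MOVMI  r0←0x17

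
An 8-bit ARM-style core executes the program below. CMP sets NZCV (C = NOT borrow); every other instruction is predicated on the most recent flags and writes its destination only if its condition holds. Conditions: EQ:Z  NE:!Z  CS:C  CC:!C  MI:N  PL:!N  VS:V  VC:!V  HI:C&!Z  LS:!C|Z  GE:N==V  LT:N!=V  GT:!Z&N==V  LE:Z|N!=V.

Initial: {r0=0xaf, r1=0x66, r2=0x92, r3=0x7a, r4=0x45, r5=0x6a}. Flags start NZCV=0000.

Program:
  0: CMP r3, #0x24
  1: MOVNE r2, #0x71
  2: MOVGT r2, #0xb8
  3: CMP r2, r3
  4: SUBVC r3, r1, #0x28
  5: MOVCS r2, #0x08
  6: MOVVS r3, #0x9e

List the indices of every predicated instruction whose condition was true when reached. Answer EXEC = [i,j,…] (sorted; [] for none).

[0] flags=0010 → (cmp)
[1] flags=0010 NE?T → r2=0x71
[2] flags=0010 GT?T → r2=0xb8
[3] flags=0011 → (cmp)
[4] flags=0011 VC?F → skip
[5] flags=0011 CS?T → r2=0x08
[6] flags=0011 VS?T → r3=0x9e

EXEC = [1,2,5,6]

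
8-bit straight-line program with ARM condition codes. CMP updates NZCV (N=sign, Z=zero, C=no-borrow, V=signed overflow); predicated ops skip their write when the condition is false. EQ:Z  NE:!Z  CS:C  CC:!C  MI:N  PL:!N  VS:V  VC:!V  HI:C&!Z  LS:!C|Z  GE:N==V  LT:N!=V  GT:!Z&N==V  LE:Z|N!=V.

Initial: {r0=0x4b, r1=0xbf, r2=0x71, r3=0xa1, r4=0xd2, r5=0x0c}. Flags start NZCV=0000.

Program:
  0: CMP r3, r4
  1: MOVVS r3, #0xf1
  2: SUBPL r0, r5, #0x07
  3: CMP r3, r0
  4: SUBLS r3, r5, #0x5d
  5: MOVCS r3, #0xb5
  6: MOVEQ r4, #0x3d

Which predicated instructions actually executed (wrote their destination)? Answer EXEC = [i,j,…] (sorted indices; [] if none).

0: ✓ CMP  NZCV=1000
1: · MOVVS
2: · SUBPL
3: ✓ CMP  NZCV=0011
4: · SUBLS
5: ✓ MOVCS  r3←0xb5
6: · MOVEQ

EXEC = [5]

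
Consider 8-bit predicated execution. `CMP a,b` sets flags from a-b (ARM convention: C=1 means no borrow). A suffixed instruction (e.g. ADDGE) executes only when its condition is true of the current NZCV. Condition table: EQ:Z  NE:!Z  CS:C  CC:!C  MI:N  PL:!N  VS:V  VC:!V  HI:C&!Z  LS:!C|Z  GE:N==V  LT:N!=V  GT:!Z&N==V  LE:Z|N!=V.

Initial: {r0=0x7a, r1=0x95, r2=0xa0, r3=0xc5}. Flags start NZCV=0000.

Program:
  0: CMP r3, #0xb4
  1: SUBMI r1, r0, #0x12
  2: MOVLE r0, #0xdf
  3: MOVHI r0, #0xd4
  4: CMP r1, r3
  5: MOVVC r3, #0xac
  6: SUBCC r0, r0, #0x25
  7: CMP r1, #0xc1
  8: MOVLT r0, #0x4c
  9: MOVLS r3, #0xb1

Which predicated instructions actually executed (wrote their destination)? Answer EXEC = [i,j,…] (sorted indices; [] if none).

0: ✓ CMP  NZCV=0010
1: · SUBMI
2: · MOVLE
3: ✓ MOVHI  r0←0xd4
4: ✓ CMP  NZCV=1000
5: ✓ MOVVC  r3←0xac
6: ✓ SUBCC  r0←0xaf
7: ✓ CMP  NZCV=1000
8: ✓ MOVLT  r0←0x4c
9: ✓ MOVLS  r3←0xb1

EXEC = [3,5,6,8,9]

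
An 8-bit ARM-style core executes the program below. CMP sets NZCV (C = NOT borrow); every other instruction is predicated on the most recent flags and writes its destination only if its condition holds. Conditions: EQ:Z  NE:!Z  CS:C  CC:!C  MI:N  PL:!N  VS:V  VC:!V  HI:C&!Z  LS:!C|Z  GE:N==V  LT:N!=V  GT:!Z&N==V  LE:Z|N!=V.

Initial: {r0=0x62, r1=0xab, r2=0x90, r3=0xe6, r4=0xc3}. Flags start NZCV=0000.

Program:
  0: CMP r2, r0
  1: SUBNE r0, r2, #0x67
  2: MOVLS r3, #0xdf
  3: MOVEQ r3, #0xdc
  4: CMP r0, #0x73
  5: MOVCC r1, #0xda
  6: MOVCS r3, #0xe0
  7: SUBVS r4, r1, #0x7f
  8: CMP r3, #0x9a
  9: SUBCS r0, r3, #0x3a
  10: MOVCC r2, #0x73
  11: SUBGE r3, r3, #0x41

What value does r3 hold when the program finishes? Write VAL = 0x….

VAL = 0xa5

0: ✓ CMP  NZCV=0011
1: ✓ SUBNE  r0←0x29
2: · MOVLS
3: · MOVEQ
4: ✓ CMP  NZCV=1000
5: ✓ MOVCC  r1←0xda
6: · MOVCS
7: · SUBVS
8: ✓ CMP  NZCV=0010
9: ✓ SUBCS  r0←0xac
10: · MOVCC
11: ✓ SUBGE  r3←0xa5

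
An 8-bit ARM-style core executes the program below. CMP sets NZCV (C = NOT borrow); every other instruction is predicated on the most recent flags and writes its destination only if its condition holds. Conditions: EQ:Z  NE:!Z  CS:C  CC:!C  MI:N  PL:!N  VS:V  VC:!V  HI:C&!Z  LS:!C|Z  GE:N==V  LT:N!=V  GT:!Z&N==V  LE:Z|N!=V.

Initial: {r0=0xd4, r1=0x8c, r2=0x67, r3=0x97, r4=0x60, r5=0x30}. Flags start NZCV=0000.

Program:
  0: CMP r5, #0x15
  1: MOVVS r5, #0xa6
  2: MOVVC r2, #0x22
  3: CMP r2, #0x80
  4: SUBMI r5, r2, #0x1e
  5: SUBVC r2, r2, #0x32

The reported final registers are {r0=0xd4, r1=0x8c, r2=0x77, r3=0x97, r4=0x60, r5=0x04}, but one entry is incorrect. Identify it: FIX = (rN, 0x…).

FIX = (r2, 0x22)

0: ✓ CMP  NZCV=0010
1: · MOVVS
2: ✓ MOVVC  r2←0x22
3: ✓ CMP  NZCV=1001
4: ✓ SUBMI  r5←0x04
5: · SUBVC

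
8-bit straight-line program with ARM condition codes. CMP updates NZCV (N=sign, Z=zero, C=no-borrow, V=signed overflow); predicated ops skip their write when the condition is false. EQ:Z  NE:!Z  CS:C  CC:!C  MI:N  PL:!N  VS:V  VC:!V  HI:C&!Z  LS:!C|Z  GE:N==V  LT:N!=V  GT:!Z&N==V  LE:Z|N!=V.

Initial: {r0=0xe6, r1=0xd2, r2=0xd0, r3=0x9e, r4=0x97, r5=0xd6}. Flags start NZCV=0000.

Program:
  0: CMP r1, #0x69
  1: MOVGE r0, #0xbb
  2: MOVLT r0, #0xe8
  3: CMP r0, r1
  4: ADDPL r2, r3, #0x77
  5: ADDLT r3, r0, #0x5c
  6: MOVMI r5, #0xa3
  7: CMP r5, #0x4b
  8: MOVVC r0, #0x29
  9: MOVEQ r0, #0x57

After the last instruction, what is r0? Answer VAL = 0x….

[0] flags=0011 → (cmp)
[1] flags=0011 GE?F → skip
[2] flags=0011 LT?T → r0=0xe8
[3] flags=0010 → (cmp)
[4] flags=0010 PL?T → r2=0x15
[5] flags=0010 LT?F → skip
[6] flags=0010 MI?F → skip
[7] flags=1010 → (cmp)
[8] flags=1010 VC?T → r0=0x29
[9] flags=1010 EQ?F → skip

VAL = 0x29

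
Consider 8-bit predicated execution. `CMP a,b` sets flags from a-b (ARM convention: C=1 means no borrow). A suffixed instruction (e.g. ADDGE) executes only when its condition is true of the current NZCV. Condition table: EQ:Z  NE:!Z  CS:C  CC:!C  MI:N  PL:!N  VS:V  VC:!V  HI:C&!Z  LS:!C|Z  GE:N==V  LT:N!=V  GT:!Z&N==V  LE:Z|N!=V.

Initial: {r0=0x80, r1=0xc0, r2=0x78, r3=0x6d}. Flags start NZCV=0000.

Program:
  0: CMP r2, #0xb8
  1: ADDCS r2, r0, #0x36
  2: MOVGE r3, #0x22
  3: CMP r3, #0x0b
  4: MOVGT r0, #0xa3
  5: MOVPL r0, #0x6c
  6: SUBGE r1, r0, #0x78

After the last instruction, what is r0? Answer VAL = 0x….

[0] flags=1001 → (cmp)
[1] flags=1001 CS?F → skip
[2] flags=1001 GE?T → r3=0x22
[3] flags=0010 → (cmp)
[4] flags=0010 GT?T → r0=0xa3
[5] flags=0010 PL?T → r0=0x6c
[6] flags=0010 GE?T → r1=0xf4

VAL = 0x6c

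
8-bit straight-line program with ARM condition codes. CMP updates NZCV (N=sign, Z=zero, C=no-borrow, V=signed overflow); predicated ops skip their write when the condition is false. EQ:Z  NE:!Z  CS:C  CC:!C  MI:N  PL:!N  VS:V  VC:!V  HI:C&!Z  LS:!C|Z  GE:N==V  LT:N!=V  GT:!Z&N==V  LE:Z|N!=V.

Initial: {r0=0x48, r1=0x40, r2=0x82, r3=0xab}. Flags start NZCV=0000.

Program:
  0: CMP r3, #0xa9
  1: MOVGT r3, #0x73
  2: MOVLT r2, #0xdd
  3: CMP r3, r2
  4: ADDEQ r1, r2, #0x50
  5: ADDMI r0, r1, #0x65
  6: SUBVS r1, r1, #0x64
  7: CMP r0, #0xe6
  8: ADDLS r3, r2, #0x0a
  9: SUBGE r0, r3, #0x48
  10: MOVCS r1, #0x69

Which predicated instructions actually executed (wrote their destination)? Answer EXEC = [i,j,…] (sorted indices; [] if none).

0: ✓ CMP  NZCV=0010
1: ✓ MOVGT  r3←0x73
2: · MOVLT
3: ✓ CMP  NZCV=1001
4: · ADDEQ
5: ✓ ADDMI  r0←0xa5
6: ✓ SUBVS  r1←0xdc
7: ✓ CMP  NZCV=1000
8: ✓ ADDLS  r3←0x8c
9: · SUBGE
10: · MOVCS

EXEC = [1,5,6,8]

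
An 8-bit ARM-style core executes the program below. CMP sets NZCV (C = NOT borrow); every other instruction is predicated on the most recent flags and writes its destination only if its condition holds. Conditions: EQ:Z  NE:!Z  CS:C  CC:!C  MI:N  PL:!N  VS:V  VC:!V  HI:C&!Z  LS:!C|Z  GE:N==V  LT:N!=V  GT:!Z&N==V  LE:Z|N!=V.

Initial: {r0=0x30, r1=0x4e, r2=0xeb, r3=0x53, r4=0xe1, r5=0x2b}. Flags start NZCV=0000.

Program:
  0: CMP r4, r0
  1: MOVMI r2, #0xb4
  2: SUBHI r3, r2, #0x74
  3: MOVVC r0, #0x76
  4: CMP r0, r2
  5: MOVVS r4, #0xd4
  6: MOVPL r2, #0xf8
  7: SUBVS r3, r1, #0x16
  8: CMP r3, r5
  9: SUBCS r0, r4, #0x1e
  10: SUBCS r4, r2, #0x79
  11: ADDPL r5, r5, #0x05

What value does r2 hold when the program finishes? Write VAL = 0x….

0: ✓ CMP  NZCV=1010
1: ✓ MOVMI  r2←0xb4
2: ✓ SUBHI  r3←0x40
3: ✓ MOVVC  r0←0x76
4: ✓ CMP  NZCV=1001
5: ✓ MOVVS  r4←0xd4
6: · MOVPL
7: ✓ SUBVS  r3←0x38
8: ✓ CMP  NZCV=0010
9: ✓ SUBCS  r0←0xb6
10: ✓ SUBCS  r4←0x3b
11: ✓ ADDPL  r5←0x30

VAL = 0xb4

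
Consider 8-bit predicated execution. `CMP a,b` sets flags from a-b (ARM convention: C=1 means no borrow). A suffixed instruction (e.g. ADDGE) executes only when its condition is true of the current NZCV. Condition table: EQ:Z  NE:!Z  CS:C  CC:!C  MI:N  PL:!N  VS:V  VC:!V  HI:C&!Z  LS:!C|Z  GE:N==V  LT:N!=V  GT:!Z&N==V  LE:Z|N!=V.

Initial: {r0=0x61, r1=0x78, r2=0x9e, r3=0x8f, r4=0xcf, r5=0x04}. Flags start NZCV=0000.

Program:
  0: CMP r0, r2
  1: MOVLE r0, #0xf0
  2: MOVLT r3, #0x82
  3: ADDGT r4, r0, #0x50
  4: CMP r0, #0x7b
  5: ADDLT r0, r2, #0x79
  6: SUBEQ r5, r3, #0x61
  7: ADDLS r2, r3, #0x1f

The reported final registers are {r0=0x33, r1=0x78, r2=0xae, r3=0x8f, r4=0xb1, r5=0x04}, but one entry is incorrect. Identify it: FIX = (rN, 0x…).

[0] flags=1001 → (cmp)
[1] flags=1001 LE?F → skip
[2] flags=1001 LT?F → skip
[3] flags=1001 GT?T → r4=0xb1
[4] flags=1000 → (cmp)
[5] flags=1000 LT?T → r0=0x17
[6] flags=1000 EQ?F → skip
[7] flags=1000 LS?T → r2=0xae

FIX = (r0, 0x17)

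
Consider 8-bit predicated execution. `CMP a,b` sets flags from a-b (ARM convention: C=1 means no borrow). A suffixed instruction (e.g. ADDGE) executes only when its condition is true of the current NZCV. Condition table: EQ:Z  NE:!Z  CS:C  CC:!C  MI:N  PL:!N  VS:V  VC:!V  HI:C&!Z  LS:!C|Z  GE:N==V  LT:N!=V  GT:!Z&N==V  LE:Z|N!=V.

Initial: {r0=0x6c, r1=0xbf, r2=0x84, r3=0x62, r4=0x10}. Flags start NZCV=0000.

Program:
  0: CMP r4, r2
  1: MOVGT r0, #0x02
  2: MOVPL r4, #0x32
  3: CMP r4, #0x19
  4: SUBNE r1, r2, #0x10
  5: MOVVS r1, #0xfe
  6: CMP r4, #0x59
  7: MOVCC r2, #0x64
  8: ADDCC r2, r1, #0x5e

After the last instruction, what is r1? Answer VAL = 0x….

VAL = 0x74

0: ✓ CMP  NZCV=1001
1: ✓ MOVGT  r0←0x02
2: · MOVPL
3: ✓ CMP  NZCV=1000
4: ✓ SUBNE  r1←0x74
5: · MOVVS
6: ✓ CMP  NZCV=1000
7: ✓ MOVCC  r2←0x64
8: ✓ ADDCC  r2←0xd2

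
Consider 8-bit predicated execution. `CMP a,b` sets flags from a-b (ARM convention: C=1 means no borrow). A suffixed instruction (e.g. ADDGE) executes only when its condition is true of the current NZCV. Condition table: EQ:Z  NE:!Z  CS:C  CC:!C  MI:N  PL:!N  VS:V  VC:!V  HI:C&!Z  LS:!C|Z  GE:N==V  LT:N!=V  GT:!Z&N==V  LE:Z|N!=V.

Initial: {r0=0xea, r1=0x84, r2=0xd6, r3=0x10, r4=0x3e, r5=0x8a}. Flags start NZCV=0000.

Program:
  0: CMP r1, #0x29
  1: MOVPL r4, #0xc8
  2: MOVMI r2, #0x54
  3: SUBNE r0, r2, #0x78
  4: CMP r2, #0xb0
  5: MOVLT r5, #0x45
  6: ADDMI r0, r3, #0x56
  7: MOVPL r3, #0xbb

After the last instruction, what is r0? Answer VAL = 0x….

[0] flags=0011 → (cmp)
[1] flags=0011 PL?T → r4=0xc8
[2] flags=0011 MI?F → skip
[3] flags=0011 NE?T → r0=0x5e
[4] flags=0010 → (cmp)
[5] flags=0010 LT?F → skip
[6] flags=0010 MI?F → skip
[7] flags=0010 PL?T → r3=0xbb

VAL = 0x5e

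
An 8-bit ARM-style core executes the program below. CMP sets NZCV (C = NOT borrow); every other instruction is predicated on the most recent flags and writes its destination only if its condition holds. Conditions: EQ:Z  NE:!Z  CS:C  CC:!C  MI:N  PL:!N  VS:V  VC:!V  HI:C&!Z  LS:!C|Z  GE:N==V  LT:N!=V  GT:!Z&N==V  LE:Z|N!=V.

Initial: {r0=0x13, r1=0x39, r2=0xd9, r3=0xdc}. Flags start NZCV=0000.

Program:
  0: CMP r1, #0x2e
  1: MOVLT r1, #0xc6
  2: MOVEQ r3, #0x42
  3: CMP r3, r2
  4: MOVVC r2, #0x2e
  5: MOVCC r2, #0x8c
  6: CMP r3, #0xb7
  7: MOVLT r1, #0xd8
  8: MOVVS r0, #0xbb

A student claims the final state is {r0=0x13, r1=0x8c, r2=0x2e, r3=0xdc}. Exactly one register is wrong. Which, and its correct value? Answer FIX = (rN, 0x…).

[0] flags=0010 → (cmp)
[1] flags=0010 LT?F → skip
[2] flags=0010 EQ?F → skip
[3] flags=0010 → (cmp)
[4] flags=0010 VC?T → r2=0x2e
[5] flags=0010 CC?F → skip
[6] flags=0010 → (cmp)
[7] flags=0010 LT?F → skip
[8] flags=0010 VS?F → skip

FIX = (r1, 0x39)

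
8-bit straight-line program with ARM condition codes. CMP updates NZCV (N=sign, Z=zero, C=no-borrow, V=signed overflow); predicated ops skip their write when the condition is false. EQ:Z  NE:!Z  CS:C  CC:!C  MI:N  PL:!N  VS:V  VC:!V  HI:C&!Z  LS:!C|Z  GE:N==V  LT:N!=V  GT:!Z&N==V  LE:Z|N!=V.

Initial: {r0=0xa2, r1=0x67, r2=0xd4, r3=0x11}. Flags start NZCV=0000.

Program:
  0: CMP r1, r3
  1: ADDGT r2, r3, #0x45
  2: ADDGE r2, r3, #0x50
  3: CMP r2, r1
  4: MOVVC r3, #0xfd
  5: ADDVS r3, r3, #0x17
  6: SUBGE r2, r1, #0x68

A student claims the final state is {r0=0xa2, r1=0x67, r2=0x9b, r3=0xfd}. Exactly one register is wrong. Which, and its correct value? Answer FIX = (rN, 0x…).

FIX = (r2, 0x61)

0: ✓ CMP  NZCV=0010
1: ✓ ADDGT  r2←0x56
2: ✓ ADDGE  r2←0x61
3: ✓ CMP  NZCV=1000
4: ✓ MOVVC  r3←0xfd
5: · ADDVS
6: · SUBGE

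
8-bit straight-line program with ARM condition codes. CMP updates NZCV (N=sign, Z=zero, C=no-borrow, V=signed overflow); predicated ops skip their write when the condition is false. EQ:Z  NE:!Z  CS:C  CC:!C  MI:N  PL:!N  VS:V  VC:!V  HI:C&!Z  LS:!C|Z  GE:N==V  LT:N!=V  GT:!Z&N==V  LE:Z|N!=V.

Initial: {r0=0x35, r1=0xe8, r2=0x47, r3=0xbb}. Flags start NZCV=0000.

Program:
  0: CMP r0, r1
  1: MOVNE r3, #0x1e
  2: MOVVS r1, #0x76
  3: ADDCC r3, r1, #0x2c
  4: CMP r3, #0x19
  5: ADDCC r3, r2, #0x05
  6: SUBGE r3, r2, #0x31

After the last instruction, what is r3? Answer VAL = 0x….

VAL = 0x4c

0: ✓ CMP  NZCV=0000
1: ✓ MOVNE  r3←0x1e
2: · MOVVS
3: ✓ ADDCC  r3←0x14
4: ✓ CMP  NZCV=1000
5: ✓ ADDCC  r3←0x4c
6: · SUBGE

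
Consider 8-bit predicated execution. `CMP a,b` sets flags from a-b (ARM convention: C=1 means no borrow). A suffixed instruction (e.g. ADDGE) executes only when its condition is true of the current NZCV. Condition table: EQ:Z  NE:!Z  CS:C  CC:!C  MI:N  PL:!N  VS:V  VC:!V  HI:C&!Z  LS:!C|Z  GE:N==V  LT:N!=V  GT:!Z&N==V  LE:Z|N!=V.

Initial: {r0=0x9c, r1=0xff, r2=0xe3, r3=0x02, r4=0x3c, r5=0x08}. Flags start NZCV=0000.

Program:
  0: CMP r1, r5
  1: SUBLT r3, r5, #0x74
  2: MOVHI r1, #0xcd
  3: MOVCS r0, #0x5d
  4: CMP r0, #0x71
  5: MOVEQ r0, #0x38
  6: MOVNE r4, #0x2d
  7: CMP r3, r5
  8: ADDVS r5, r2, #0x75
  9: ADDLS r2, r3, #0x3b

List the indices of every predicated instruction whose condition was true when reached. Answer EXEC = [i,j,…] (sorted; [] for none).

EXEC = [1,2,3,6]

0: ✓ CMP  NZCV=1010
1: ✓ SUBLT  r3←0x94
2: ✓ MOVHI  r1←0xcd
3: ✓ MOVCS  r0←0x5d
4: ✓ CMP  NZCV=1000
5: · MOVEQ
6: ✓ MOVNE  r4←0x2d
7: ✓ CMP  NZCV=1010
8: · ADDVS
9: · ADDLS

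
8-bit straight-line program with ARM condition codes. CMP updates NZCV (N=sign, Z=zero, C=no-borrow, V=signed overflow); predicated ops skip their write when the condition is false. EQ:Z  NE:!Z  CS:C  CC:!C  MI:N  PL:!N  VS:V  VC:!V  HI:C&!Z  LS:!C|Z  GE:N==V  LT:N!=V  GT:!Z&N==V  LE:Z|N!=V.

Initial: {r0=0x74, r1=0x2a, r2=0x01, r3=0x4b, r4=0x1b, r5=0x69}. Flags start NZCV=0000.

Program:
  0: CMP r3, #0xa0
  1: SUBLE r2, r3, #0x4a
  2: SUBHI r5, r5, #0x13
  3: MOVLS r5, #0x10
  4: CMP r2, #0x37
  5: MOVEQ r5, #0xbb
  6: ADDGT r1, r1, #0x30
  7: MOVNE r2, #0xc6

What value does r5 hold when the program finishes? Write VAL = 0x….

0: ✓ CMP  NZCV=1001
1: · SUBLE
2: · SUBHI
3: ✓ MOVLS  r5←0x10
4: ✓ CMP  NZCV=1000
5: · MOVEQ
6: · ADDGT
7: ✓ MOVNE  r2←0xc6

VAL = 0x10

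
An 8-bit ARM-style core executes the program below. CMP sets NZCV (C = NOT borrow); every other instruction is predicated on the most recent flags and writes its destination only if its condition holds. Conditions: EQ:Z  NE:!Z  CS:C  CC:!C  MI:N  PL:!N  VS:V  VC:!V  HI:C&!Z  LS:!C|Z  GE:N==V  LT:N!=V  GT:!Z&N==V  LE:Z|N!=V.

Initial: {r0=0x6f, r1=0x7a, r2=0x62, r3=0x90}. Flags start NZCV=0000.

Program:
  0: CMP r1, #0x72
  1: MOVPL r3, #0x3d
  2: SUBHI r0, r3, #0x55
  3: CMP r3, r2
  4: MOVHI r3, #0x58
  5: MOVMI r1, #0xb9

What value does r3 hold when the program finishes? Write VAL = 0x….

[0] flags=0010 → (cmp)
[1] flags=0010 PL?T → r3=0x3d
[2] flags=0010 HI?T → r0=0xe8
[3] flags=1000 → (cmp)
[4] flags=1000 HI?F → skip
[5] flags=1000 MI?T → r1=0xb9

VAL = 0x3d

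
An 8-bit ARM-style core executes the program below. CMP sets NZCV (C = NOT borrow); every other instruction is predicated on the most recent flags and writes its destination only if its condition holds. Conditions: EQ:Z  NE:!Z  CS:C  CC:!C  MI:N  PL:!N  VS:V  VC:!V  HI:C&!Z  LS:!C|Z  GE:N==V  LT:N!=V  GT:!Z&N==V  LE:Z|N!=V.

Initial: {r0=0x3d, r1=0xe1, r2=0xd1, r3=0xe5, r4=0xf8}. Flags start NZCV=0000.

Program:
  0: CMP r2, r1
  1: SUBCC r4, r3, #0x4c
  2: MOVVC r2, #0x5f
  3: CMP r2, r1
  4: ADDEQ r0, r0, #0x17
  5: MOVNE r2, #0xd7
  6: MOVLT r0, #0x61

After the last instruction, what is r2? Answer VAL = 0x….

VAL = 0xd7

[0] flags=1000 → (cmp)
[1] flags=1000 CC?T → r4=0x99
[2] flags=1000 VC?T → r2=0x5f
[3] flags=0000 → (cmp)
[4] flags=0000 EQ?F → skip
[5] flags=0000 NE?T → r2=0xd7
[6] flags=0000 LT?F → skip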